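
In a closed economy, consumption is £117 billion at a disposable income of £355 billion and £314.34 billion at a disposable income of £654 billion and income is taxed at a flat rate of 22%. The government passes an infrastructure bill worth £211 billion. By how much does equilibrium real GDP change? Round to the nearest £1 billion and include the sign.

MPC = ΔC/ΔYd = (314.34 − 117)/(654 − 355) = 197.34/299 = 0.66.
Government-spending multiplier = 1/(1 − c(1−t)) = 1/(1 − 0.66×0.78) = 1/0.4852 ≈ 2.061.
ΔY = k × ΔG = (+£211 billion) / 0.4852 ≈ +£435 billion.

+£435 billion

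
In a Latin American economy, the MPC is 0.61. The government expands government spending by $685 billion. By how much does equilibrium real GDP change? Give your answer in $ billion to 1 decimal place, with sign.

Expenditure multiplier = 1/(1 − MPC) = 1/(1 − 0.61) = 1/0.39 ≈ 2.564.
ΔY = k × ΔG = (+$685 billion) / 0.39 ≈ +$1,756.4 billion.

+$1,756.4 billion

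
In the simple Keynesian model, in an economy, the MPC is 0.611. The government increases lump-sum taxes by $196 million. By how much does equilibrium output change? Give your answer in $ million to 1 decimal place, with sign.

A lump-sum tax change of +$196 million shifts disposable income by −$196 million; first-round consumption changes by −c × ΔT = −0.611 × (+$196 million) = −$119.756 million.
Expenditure multiplier = 1/(1 − MPC) = 1/(1 − 0.611) = 1/0.389 ≈ 2.571.
The tax multiplier is −c × k ≈ −1.571, so ΔY = k × (−c·ΔT) = (−$119.756 million) / 0.389 ≈ −$307.9 million.

−$307.9 million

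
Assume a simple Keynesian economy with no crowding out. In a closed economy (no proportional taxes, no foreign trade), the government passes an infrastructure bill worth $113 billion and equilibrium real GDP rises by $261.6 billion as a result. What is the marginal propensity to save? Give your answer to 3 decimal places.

Implied spending multiplier k = ΔY/ΔG = 261.6/113 ≈ 2.315.
Since k = 1/(1 − MPC), MPC = 1 − 1/k = 1 − ΔG/ΔY = 1 − 113/261.6 ≈ 0.568.
MPS = 1 − MPC = 0.432.

0.432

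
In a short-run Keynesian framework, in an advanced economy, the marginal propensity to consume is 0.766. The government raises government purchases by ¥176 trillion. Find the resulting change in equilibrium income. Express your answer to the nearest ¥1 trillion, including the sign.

Spending multiplier = 1/(1 − MPC) = 1/(1 − 0.766) = 1/0.234 ≈ 4.274.
ΔY = k × ΔG = (+¥176 trillion) / 0.234 ≈ +¥752 trillion.

+¥752 trillion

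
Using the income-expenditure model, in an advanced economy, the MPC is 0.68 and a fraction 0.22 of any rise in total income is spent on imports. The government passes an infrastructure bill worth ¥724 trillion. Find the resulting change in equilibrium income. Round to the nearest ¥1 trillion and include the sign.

Spending multiplier = 1/(1 − c + m) = 1/(1 − 0.68 + 0.22) = 1/0.54 ≈ 1.852.
ΔY = k × ΔG = (+¥724 trillion) / 0.54 ≈ +¥1,341 trillion.

+¥1,341 trillion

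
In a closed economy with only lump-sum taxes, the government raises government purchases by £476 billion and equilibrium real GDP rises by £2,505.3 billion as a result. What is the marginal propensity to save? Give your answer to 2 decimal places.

0.19

Implied spending multiplier k = ΔY/ΔG = 2,505.3/476 ≈ 5.2632.
Since k = 1/(1 − MPC), MPC = 1 − 1/k = 1 − ΔG/ΔY = 1 − 476/2,505.3 ≈ 0.81.
MPS = 1 − MPC = 0.19.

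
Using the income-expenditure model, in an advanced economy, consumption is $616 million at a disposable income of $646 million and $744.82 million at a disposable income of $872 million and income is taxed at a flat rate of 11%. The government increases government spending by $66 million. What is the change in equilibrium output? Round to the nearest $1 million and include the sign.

MPC = ΔC/ΔYd = (744.82 − 616)/(872 − 646) = 128.82/226 = 0.57.
Expenditure multiplier = 1/(1 − c(1−t)) = 1/(1 − 0.57×0.89) = 1/0.4927 ≈ 2.03.
ΔY = k × ΔG = (+$66 million) / 0.4927 ≈ +$134 million.

+$134 million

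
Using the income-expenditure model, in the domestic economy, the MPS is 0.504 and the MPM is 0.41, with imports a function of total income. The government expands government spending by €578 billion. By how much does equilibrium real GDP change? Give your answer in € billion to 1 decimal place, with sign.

MPC = 1 − MPS = 1 − 0.504 = 0.496.
Government-spending multiplier = 1/(1 − c + m) = 1/(1 − 0.496 + 0.41) = 1/0.914 ≈ 1.094.
ΔY = k × ΔG = (+€578 billion) / 0.914 ≈ +€632.4 billion.

+€632.4 billion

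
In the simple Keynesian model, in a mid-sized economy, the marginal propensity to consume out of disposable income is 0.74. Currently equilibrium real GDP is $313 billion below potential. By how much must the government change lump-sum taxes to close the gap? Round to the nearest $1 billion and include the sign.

Spending multiplier = 1/(1 − MPC) = 1/(1 − 0.74) = 1/0.26 ≈ 3.846.
Tax multiplier = −c·k = −0.74/0.26 ≈ −2.846. Need ΔY = +$313 billion, so ΔT = ΔY/(−c·k) = −(+$313 billion) × 0.26 / 0.74 ≈ −$110 billion.
The government should cut lump-sum taxes by $110 billion.

−$110 billion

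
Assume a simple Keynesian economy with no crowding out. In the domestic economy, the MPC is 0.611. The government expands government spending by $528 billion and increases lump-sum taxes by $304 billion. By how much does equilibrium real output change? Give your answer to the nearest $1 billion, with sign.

Expenditure multiplier = 1/(1 − MPC) = 1/(1 − 0.611) = 1/0.389 ≈ 2.571.
ΔG contributes k·ΔG = (+$528 billion) / 0.389 ≈ +$1,357.3 billion.
ΔT of +$304 billion changes first-round spending by −c·ΔT = −$185.744 billion, contributing k·(−c·ΔT) = (−$185.744 billion) / 0.389 ≈ −$477.5 billion.
Net ΔY = k(ΔG − c·ΔT) = (+$342.256 billion) / 0.389 ≈ +$880 billion.

+$880 billion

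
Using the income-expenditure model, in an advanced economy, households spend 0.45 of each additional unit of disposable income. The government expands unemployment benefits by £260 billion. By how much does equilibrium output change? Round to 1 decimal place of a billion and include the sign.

The transfer change shifts disposable income by +£260 billion, so first-round consumption changes by c·ΔTR = 0.45 × (+£260 billion) = +£117 billion.
Expenditure multiplier = 1/(1 − MPC) = 1/(1 − 0.45) = 1/0.55 ≈ 1.818.
The transfer multiplier is c × k ≈ 0.818, so ΔY = k × (c·ΔTR) = (+£117 billion) / 0.55 ≈ +£212.7 billion.

+£212.7 billion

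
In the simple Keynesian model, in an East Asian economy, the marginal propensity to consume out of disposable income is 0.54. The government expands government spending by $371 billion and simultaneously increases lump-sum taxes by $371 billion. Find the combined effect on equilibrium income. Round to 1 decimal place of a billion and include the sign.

Expenditure multiplier = 1/(1 − MPC) = 1/(1 − 0.54) = 1/0.46 ≈ 2.174.
ΔG contributes k·ΔG = (+$371 billion) / 0.46 ≈ +$806.5 billion.
ΔT of +$371 billion changes first-round spending by −c·ΔT = −$200.34 billion, contributing k·(−c·ΔT) = (−$200.34 billion) / 0.46 ≈ −$435.5 billion.
With ΔG = ΔT and no other leakages, the balanced-budget multiplier is 1, so ΔY = ΔG = +$371 billion.

+$371.0 billion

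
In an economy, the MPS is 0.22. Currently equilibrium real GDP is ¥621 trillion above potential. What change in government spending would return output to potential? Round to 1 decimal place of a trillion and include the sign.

MPC = 1 − MPS = 1 − 0.22 = 0.78.
Spending multiplier = 1/(1 − MPC) = 1/(1 − 0.78) = 1/0.22 ≈ 4.545.
Need ΔY = −¥621 trillion, so ΔG = ΔY/k = (−¥621 trillion) × 0.22 ≈ −¥136.6 trillion.
The government should cut government spending by ¥136.6 trillion.

−¥136.6 trillion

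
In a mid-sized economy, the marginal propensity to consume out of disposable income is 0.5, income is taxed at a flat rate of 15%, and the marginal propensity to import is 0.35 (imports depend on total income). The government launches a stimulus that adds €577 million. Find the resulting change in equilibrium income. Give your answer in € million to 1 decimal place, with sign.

Government-spending multiplier = 1/(1 − c(1−t) + m) = 1/(1 − 0.5×0.85 + 0.35) = 1/0.925 ≈ 1.081.
ΔY = k × ΔG = (+€577 million) / 0.925 ≈ +€623.8 million.

+€623.8 million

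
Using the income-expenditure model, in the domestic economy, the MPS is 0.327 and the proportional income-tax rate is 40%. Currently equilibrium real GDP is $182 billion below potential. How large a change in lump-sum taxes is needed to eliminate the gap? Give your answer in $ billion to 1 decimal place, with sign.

MPC = 1 − MPS = 1 − 0.327 = 0.673.
Spending multiplier = 1/(1 − c(1−t)) = 1/(1 − 0.673×0.6) = 1/0.5962 ≈ 1.677.
Tax multiplier = −c·k = −0.673/0.5962 ≈ −1.129. Need ΔY = +$182 billion, so ΔT = ΔY/(−c·k) = −(+$182 billion) × 0.5962 / 0.673 ≈ −$161.2 billion.
The government should cut lump-sum taxes by $161.2 billion.

−$161.2 billion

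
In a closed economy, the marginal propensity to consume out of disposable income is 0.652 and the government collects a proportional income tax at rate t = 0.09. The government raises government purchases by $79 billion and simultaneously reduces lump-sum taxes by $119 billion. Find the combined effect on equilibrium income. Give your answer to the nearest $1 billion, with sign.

Expenditure multiplier = 1/(1 − c(1−t)) = 1/(1 − 0.652×0.91) = 1/0.40668 ≈ 2.459.
ΔG contributes k·ΔG = (+$79 billion) / 0.40668 ≈ +$194.3 billion.
ΔT of −$119 billion changes first-round spending by −c·ΔT = +$77.588 billion, contributing k·(−c·ΔT) = (+$77.588 billion) / 0.40668 ≈ +$190.8 billion.
Net ΔY = k(ΔG − c·ΔT) = (+$156.588 billion) / 0.40668 ≈ +$385 billion.

+$385 billion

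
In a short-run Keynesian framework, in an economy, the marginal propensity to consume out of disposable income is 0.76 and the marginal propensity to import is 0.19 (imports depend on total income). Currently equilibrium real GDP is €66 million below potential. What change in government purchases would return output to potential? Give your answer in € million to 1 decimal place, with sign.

Spending multiplier = 1/(1 − c + m) = 1/(1 − 0.76 + 0.19) = 1/0.43 ≈ 2.326.
Need ΔY = +€66 million, so ΔG = ΔY/k = (+€66 million) × 0.43 ≈ +€28.4 million.
The government should increase government purchases by €28.4 million.

+€28.4 million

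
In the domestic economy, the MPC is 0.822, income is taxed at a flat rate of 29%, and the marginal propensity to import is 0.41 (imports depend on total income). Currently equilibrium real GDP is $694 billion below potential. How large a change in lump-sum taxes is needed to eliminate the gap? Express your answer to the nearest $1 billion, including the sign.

Spending multiplier = 1/(1 − c(1−t) + m) = 1/(1 − 0.822×0.71 + 0.41) = 1/0.82638 ≈ 1.21.
Tax multiplier = −c·k = −0.822/0.82638 ≈ −0.995. Need ΔY = +$694 billion, so ΔT = ΔY/(−c·k) = −(+$694 billion) × 0.82638 / 0.822 ≈ −$698 billion.
The government should cut lump-sum taxes by $698 billion.

−$698 billion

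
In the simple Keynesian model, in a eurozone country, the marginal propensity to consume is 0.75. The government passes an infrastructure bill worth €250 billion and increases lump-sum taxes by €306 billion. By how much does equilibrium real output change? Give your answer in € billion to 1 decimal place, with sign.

Expenditure multiplier = 1/(1 − MPC) = 1/(1 − 0.75) = 1/0.25 = 4.
ΔG contributes k·ΔG = (+€250 billion) / 0.25 = +€1,000 billion.
ΔT of +€306 billion changes first-round spending by −c·ΔT = −€229.5 billion, contributing k·(−c·ΔT) = (−€229.5 billion) / 0.25 = −€918 billion.
Net ΔY = k(ΔG − c·ΔT) = (+€20.5 billion) / 0.25 = +€82 billion.

+€82.0 billion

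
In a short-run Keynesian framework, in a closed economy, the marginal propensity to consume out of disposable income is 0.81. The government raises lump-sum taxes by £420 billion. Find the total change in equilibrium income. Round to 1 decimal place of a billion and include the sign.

A lump-sum tax change of +£420 billion shifts disposable income by −£420 billion; first-round consumption changes by −c × ΔT = −0.81 × (+£420 billion) = −£340.2 billion.
Expenditure multiplier = 1/(1 − MPC) = 1/(1 − 0.81) = 1/0.19 ≈ 5.263.
The tax multiplier is −c × k ≈ −4.263, so ΔY = k × (−c·ΔT) = (−£340.2 billion) / 0.19 ≈ −£1,790.5 billion.

−£1,790.5 billion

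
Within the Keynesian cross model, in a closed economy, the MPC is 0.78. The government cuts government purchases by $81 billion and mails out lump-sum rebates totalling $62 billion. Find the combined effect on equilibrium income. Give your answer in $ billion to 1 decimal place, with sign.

−$148.4 billion

Expenditure multiplier = 1/(1 − MPC) = 1/(1 − 0.78) = 1/0.22 ≈ 4.545.
ΔG contributes k·ΔG = (−$81 billion) / 0.22 ≈ −$368.2 billion.
ΔT of −$62 billion changes first-round spending by −c·ΔT = +$48.36 billion, contributing k·(−c·ΔT) = (+$48.36 billion) / 0.22 ≈ +$219.8 billion.
Net ΔY = k(ΔG − c·ΔT) = (−$32.64 billion) / 0.22 ≈ −$148.4 billion.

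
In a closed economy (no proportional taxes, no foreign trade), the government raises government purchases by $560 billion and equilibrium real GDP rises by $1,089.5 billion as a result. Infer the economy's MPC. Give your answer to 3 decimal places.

Implied spending multiplier k = ΔY/ΔG = 1,089.5/560 ≈ 1.9455.
Since k = 1/(1 − MPC), MPC = 1 − 1/k = 1 − ΔG/ΔY = 1 − 560/1,089.5 ≈ 0.486.

0.486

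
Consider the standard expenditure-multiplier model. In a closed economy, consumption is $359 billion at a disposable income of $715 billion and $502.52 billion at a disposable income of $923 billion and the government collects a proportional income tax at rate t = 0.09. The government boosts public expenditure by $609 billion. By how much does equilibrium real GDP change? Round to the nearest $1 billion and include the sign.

+$1,637 billion

MPC = ΔC/ΔYd = (502.52 − 359)/(923 − 715) = 143.52/208 = 0.69.
Government-spending multiplier = 1/(1 − c(1−t)) = 1/(1 − 0.69×0.91) = 1/0.3721 ≈ 2.687.
ΔY = k × ΔG = (+$609 billion) / 0.3721 ≈ +$1,637 billion.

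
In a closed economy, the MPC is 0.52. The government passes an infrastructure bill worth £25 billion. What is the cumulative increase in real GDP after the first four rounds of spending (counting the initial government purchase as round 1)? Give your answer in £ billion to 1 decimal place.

£48.3 billion

Round 1 adds ΔG = £25 billion; each later round is MPC = 0.52 times the previous.
After 4 rounds: 25 + 13 + 6.76 + 3.5152 = ΔG·(1 − c^4)/(1 − c) = 25 × (1 − 0.07311616)/0.48 ≈ £48.3 billion.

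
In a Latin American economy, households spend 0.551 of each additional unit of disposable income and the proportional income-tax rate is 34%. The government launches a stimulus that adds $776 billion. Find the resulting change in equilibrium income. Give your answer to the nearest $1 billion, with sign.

+$1,219 billion

Spending multiplier = 1/(1 − c(1−t)) = 1/(1 − 0.551×0.66) = 1/0.63634 ≈ 1.571.
ΔY = k × ΔG = (+$776 billion) / 0.63634 ≈ +$1,219 billion.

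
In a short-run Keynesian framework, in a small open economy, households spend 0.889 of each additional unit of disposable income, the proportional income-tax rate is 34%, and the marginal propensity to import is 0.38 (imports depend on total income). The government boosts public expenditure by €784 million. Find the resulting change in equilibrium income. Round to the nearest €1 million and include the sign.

Government-spending multiplier = 1/(1 − c(1−t) + m) = 1/(1 − 0.889×0.66 + 0.38) = 1/0.79326 ≈ 1.261.
ΔY = k × ΔG = (+€784 million) / 0.79326 ≈ +€988 million.

+€988 million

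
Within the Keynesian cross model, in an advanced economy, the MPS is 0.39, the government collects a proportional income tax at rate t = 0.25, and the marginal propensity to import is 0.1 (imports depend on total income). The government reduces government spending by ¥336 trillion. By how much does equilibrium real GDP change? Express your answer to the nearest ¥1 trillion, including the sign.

−¥523 trillion

MPC = 1 − MPS = 1 − 0.39 = 0.61.
Expenditure multiplier = 1/(1 − c(1−t) + m) = 1/(1 − 0.61×0.75 + 0.1) = 1/0.6425 ≈ 1.556.
ΔY = k × ΔG = (−¥336 trillion) / 0.6425 ≈ −¥523 trillion.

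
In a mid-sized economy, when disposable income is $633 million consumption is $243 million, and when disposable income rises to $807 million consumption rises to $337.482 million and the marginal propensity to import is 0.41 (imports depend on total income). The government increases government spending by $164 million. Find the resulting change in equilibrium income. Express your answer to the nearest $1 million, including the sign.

+$189 million

MPC = ΔC/ΔYd = (337.482 − 243)/(807 − 633) = 94.482/174 = 0.543.
Government-spending multiplier = 1/(1 − c + m) = 1/(1 − 0.543 + 0.41) = 1/0.867 ≈ 1.153.
ΔY = k × ΔG = (+$164 million) / 0.867 ≈ +$189 million.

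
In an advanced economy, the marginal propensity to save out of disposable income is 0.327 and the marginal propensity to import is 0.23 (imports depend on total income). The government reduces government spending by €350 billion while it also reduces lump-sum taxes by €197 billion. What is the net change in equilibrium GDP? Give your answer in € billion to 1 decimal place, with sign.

−€390.3 billion

MPC = 1 − MPS = 1 − 0.327 = 0.673.
Expenditure multiplier = 1/(1 − c + m) = 1/(1 − 0.673 + 0.23) = 1/0.557 ≈ 1.795.
ΔG contributes k·ΔG = (−€350 billion) / 0.557 ≈ −€628.4 billion.
ΔT of −€197 billion changes first-round spending by −c·ΔT = +€132.581 billion, contributing k·(−c·ΔT) = (+€132.581 billion) / 0.557 ≈ +€238 billion.
Net ΔY = k(ΔG − c·ΔT) = (−€217.419 billion) / 0.557 ≈ −€390.3 billion.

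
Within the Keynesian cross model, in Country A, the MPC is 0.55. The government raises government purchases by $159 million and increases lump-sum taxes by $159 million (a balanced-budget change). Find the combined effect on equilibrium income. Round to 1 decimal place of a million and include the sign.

+$159.0 million

Expenditure multiplier = 1/(1 − MPC) = 1/(1 − 0.55) = 1/0.45 ≈ 2.222.
ΔG contributes k·ΔG = (+$159 million) / 0.45 ≈ +$353.3 million.
ΔT of +$159 million changes first-round spending by −c·ΔT = −$87.45 million, contributing k·(−c·ΔT) = (−$87.45 million) / 0.45 ≈ −$194.3 million.
With ΔG = ΔT and no other leakages, the balanced-budget multiplier is 1, so ΔY = ΔG = +$159 million.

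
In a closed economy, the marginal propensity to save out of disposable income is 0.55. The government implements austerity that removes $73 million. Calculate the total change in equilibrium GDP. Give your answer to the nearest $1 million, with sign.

MPC = 1 − MPS = 1 − 0.55 = 0.45.
Government-spending multiplier = 1/(1 − MPC) = 1/(1 − 0.45) = 1/0.55 ≈ 1.818.
ΔY = k × ΔG = (−$73 million) / 0.55 ≈ −$133 million.

−$133 million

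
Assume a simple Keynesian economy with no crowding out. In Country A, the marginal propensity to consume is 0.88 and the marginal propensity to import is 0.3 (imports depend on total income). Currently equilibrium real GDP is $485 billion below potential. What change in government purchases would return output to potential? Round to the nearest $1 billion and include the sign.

Spending multiplier = 1/(1 − c + m) = 1/(1 − 0.88 + 0.3) = 1/0.42 ≈ 2.381.
Need ΔY = +$485 billion, so ΔG = ΔY/k = (+$485 billion) × 0.42 ≈ +$204 billion.
The government should increase government purchases by $204 billion.

+$204 billion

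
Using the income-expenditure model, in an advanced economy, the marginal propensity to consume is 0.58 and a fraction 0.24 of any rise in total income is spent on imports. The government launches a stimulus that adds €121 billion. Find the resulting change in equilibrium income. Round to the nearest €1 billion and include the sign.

Expenditure multiplier = 1/(1 − c + m) = 1/(1 − 0.58 + 0.24) = 1/0.66 ≈ 1.515.
ΔY = k × ΔG = (+€121 billion) / 0.66 ≈ +€183 billion.

+€183 billion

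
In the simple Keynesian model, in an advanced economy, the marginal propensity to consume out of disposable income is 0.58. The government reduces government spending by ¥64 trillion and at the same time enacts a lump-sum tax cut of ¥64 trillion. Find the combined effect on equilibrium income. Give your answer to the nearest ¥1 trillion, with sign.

−¥64 trillion

Expenditure multiplier = 1/(1 − MPC) = 1/(1 − 0.58) = 1/0.42 ≈ 2.381.
ΔG contributes k·ΔG = (−¥64 trillion) / 0.42 ≈ −¥152.4 trillion.
ΔT of −¥64 trillion changes first-round spending by −c·ΔT = +¥37.12 trillion, contributing k·(−c·ΔT) = (+¥37.12 trillion) / 0.42 ≈ +¥88.4 trillion.
With ΔG = ΔT and no other leakages, the balanced-budget multiplier is 1, so ΔY = ΔG = −¥64 trillion.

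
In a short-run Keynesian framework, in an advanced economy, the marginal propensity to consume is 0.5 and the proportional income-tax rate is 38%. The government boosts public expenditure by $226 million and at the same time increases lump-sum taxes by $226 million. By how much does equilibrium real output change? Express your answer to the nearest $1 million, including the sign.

Expenditure multiplier = 1/(1 − c(1−t)) = 1/(1 − 0.5×0.62) = 1/0.69 ≈ 1.449.
ΔG contributes k·ΔG = (+$226 million) / 0.69 ≈ +$327.5 million.
ΔT of +$226 million changes first-round spending by −c·ΔT = −$113 million, contributing k·(−c·ΔT) = (−$113 million) / 0.69 ≈ −$163.8 million.
Net ΔY = k(ΔG − c·ΔT) = (+$113 million) / 0.69 ≈ +$164 million.

+$164 million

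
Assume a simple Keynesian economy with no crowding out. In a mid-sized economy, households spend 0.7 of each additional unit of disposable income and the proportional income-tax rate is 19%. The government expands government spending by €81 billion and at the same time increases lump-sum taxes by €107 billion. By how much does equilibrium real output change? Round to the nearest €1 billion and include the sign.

+€14 billion

Expenditure multiplier = 1/(1 − c(1−t)) = 1/(1 − 0.7×0.81) = 1/0.433 ≈ 2.309.
ΔG contributes k·ΔG = (+€81 billion) / 0.433 ≈ +€187.1 billion.
ΔT of +€107 billion changes first-round spending by −c·ΔT = −€74.9 billion, contributing k·(−c·ΔT) = (−€74.9 billion) / 0.433 ≈ −€173 billion.
Net ΔY = k(ΔG − c·ΔT) = (+€6.1 billion) / 0.433 ≈ +€14 billion.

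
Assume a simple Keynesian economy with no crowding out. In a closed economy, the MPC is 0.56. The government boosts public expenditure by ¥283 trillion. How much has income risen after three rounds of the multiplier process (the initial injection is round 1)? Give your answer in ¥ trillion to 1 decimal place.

¥530.2 trillion

Round 1 adds ΔG = ¥283 trillion; each later round is MPC = 0.56 times the previous.
After 3 rounds: 283 + 158.48 + 88.7488 = ΔG·(1 − c^3)/(1 − c) = 283 × (1 − 0.175616)/0.44 ≈ ¥530.2 trillion.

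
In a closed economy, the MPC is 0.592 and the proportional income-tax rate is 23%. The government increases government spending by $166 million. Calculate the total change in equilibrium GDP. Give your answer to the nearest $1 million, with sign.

+$305 million

Expenditure multiplier = 1/(1 − c(1−t)) = 1/(1 − 0.592×0.77) = 1/0.54416 ≈ 1.838.
ΔY = k × ΔG = (+$166 million) / 0.54416 ≈ +$305 million.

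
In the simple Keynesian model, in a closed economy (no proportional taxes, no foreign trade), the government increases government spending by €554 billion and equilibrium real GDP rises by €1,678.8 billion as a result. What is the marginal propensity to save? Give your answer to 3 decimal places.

0.330

Implied spending multiplier k = ΔY/ΔG = 1,678.8/554 ≈ 3.0303.
Since k = 1/(1 − MPC), MPC = 1 − 1/k = 1 − ΔG/ΔY = 1 − 554/1,678.8 ≈ 0.670.
MPS = 1 − MPC = 0.330.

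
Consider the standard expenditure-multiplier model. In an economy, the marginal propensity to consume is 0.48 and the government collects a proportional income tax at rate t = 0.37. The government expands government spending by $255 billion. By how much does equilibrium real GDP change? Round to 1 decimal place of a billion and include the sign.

+$365.5 billion

Government-spending multiplier = 1/(1 − c(1−t)) = 1/(1 − 0.48×0.63) = 1/0.6976 ≈ 1.433.
ΔY = k × ΔG = (+$255 billion) / 0.6976 ≈ +$365.5 billion.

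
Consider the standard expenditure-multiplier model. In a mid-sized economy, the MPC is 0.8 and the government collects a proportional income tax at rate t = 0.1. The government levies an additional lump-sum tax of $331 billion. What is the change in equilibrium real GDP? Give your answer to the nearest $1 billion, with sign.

−$946 billion

A lump-sum tax change of +$331 billion shifts disposable income by −$331 billion; first-round consumption changes by −c × ΔT = −0.8 × (+$331 billion) = −$264.8 billion.
Expenditure multiplier = 1/(1 − c(1−t)) = 1/(1 − 0.8×0.9) = 1/0.28 ≈ 3.571.
The tax multiplier is −c × k ≈ −2.857, so ΔY = k × (−c·ΔT) = (−$264.8 billion) / 0.28 ≈ −$946 billion.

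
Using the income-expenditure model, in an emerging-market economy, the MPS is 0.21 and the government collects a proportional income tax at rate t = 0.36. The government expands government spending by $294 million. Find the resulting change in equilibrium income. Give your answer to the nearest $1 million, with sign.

+$595 million

MPC = 1 − MPS = 1 − 0.21 = 0.79.
Government-spending multiplier = 1/(1 − c(1−t)) = 1/(1 − 0.79×0.64) = 1/0.4944 ≈ 2.023.
ΔY = k × ΔG = (+$294 million) / 0.4944 ≈ +$595 million.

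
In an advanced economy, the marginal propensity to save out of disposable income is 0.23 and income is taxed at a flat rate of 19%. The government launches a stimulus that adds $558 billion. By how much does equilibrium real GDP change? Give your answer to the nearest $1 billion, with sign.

+$1,483 billion

MPC = 1 − MPS = 1 − 0.23 = 0.77.
Government-spending multiplier = 1/(1 − c(1−t)) = 1/(1 − 0.77×0.81) = 1/0.3763 ≈ 2.657.
ΔY = k × ΔG = (+$558 billion) / 0.3763 ≈ +$1,483 billion.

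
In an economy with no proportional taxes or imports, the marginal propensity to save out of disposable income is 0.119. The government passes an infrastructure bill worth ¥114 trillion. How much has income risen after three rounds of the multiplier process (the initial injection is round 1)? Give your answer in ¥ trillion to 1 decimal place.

MPC = 1 − MPS = 1 − 0.119 = 0.881.
Round 1 adds ΔG = ¥114 trillion; each later round is MPC = 0.881 times the previous.
After 3 rounds: 114 + 100.434 + 88.482354 = ΔG·(1 − c^3)/(1 − c) = 114 × (1 − 0.683797841)/0.119 ≈ ¥302.9 trillion.

¥302.9 trillion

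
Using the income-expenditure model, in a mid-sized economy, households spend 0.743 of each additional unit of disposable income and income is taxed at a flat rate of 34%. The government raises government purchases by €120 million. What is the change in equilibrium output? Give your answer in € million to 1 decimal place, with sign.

Spending multiplier = 1/(1 − c(1−t)) = 1/(1 − 0.743×0.66) = 1/0.50962 ≈ 1.962.
ΔY = k × ΔG = (+€120 million) / 0.50962 ≈ +€235.5 million.

+€235.5 million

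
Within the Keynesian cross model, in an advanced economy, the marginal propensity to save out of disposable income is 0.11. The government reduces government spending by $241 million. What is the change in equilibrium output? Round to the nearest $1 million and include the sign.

−$2,191 million

MPC = 1 − MPS = 1 − 0.11 = 0.89.
Expenditure multiplier = 1/(1 − MPC) = 1/(1 − 0.89) = 1/0.11 ≈ 9.091.
ΔY = k × ΔG = (−$241 million) / 0.11 ≈ −$2,191 million.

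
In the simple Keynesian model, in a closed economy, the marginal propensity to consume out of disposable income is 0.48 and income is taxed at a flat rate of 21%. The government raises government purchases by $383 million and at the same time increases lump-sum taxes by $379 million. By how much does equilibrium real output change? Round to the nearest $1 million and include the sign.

Expenditure multiplier = 1/(1 − c(1−t)) = 1/(1 − 0.48×0.79) = 1/0.6208 ≈ 1.611.
ΔG contributes k·ΔG = (+$383 million) / 0.6208 ≈ +$616.9 million.
ΔT of +$379 million changes first-round spending by −c·ΔT = −$181.92 million, contributing k·(−c·ΔT) = (−$181.92 million) / 0.6208 ≈ −$293 million.
Net ΔY = k(ΔG − c·ΔT) = (+$201.08 million) / 0.6208 ≈ +$324 million.

+$324 million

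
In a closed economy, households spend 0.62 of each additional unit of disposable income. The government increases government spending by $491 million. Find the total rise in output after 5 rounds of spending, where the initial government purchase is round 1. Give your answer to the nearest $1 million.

$1,174 million

Round 1 adds ΔG = $491 million; each later round is MPC = 0.62 times the previous.
After 5 rounds: 491 + 304.42 + 188.7404 + 117.019048 + 72.55180976 = ΔG·(1 − c^5)/(1 − c) = 491 × (1 − 0.0916132832)/0.38 ≈ $1,174 million.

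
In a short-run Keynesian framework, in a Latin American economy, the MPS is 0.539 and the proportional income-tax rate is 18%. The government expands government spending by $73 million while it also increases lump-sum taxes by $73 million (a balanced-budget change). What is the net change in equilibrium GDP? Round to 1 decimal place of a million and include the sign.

MPC = 1 − MPS = 1 − 0.539 = 0.461.
Expenditure multiplier = 1/(1 − c(1−t)) = 1/(1 − 0.461×0.82) = 1/0.62198 ≈ 1.608.
ΔG contributes k·ΔG = (+$73 million) / 0.62198 ≈ +$117.4 million.
ΔT of +$73 million changes first-round spending by −c·ΔT = −$33.653 million, contributing k·(−c·ΔT) = (−$33.653 million) / 0.62198 ≈ −$54.1 million.
Net ΔY = k(ΔG − c·ΔT) = (+$39.347 million) / 0.62198 ≈ +$63.3 million.

+$63.3 million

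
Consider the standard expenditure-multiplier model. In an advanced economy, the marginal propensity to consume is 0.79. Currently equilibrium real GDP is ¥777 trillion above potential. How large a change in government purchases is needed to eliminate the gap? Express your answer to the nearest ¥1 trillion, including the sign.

Spending multiplier = 1/(1 − MPC) = 1/(1 − 0.79) = 1/0.21 ≈ 4.762.
Need ΔY = −¥777 trillion, so ΔG = ΔY/k = (−¥777 trillion) × 0.21 ≈ −¥163 trillion.
The government should cut government purchases by ¥163 trillion.

−¥163 trillion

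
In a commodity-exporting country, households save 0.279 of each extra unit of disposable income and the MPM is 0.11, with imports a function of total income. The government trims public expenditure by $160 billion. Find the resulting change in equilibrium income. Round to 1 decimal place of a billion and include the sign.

MPC = 1 − MPS = 1 − 0.279 = 0.721.
Government-spending multiplier = 1/(1 − c + m) = 1/(1 − 0.721 + 0.11) = 1/0.389 ≈ 2.571.
ΔY = k × ΔG = (−$160 billion) / 0.389 ≈ −$411.3 billion.

−$411.3 billion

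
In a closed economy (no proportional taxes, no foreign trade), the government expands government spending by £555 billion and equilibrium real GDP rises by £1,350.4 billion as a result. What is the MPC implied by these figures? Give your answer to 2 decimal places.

Implied spending multiplier k = ΔY/ΔG = 1,350.4/555 ≈ 2.4332.
Since k = 1/(1 − MPC), MPC = 1 − 1/k = 1 − ΔG/ΔY = 1 − 555/1,350.4 ≈ 0.59.

0.59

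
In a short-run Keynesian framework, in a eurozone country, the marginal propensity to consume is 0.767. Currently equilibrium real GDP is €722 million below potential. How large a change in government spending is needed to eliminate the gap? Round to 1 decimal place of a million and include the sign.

+€168.2 million

Spending multiplier = 1/(1 − MPC) = 1/(1 − 0.767) = 1/0.233 ≈ 4.292.
Need ΔY = +€722 million, so ΔG = ΔY/k = (+€722 million) × 0.233 ≈ +€168.2 million.
The government should increase government spending by €168.2 million.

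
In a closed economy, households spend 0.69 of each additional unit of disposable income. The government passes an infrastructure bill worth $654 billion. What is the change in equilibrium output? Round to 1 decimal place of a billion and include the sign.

Government-spending multiplier = 1/(1 − MPC) = 1/(1 − 0.69) = 1/0.31 ≈ 3.226.
ΔY = k × ΔG = (+$654 billion) / 0.31 ≈ +$2,109.7 billion.

+$2,109.7 billion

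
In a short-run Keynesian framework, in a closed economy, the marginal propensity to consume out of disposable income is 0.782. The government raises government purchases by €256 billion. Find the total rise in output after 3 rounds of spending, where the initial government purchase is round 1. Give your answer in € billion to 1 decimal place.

€612.7 billion

Round 1 adds ΔG = €256 billion; each later round is MPC = 0.782 times the previous.
After 3 rounds: 256 + 200.192 + 156.550144 = ΔG·(1 − c^3)/(1 − c) = 256 × (1 − 0.478211768)/0.218 ≈ €612.7 billion.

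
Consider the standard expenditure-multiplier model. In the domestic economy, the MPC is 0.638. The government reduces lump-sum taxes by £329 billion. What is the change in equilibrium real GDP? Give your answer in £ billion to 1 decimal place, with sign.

+£579.8 billion

A lump-sum tax change of −£329 billion shifts disposable income by +£329 billion; first-round consumption changes by −c × ΔT = −0.638 × (−£329 billion) = +£209.902 billion.
Expenditure multiplier = 1/(1 − MPC) = 1/(1 − 0.638) = 1/0.362 ≈ 2.762.
The tax multiplier is −c × k ≈ −1.762, so ΔY = k × (−c·ΔT) = (+£209.902 billion) / 0.362 ≈ +£579.8 billion.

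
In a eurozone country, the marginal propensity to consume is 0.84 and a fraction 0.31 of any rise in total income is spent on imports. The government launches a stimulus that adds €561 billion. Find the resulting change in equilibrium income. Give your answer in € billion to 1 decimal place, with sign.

Government-spending multiplier = 1/(1 − c + m) = 1/(1 − 0.84 + 0.31) = 1/0.47 ≈ 2.128.
ΔY = k × ΔG = (+€561 billion) / 0.47 ≈ +€1,193.6 billion.

+€1,193.6 billion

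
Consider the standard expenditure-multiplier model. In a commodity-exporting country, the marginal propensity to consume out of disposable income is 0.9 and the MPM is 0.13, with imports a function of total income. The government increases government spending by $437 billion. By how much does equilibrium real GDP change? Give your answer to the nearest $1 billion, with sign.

Government-spending multiplier = 1/(1 − c + m) = 1/(1 − 0.9 + 0.13) = 1/0.23 ≈ 4.348.
ΔY = k × ΔG = (+$437 billion) / 0.23 = +$1,900 billion.

+$1,900 billion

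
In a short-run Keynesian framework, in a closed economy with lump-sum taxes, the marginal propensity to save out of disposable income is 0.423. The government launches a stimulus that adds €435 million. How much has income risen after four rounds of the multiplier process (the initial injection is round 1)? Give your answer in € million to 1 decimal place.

€914.4 million

MPC = 1 − MPS = 1 − 0.423 = 0.577.
Round 1 adds ΔG = €435 million; each later round is MPC = 0.577 times the previous.
After 4 rounds: 435 + 250.995 + 144.824115 + 83.563514355 = ΔG·(1 − c^4)/(1 − c) = 435 × (1 − 0.110841719041)/0.423 ≈ €914.4 million.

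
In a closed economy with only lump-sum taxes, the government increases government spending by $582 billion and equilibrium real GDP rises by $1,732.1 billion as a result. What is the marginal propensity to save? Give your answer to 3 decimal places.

Implied spending multiplier k = ΔY/ΔG = 1,732.1/582 ≈ 2.9761.
Since k = 1/(1 − MPC), MPC = 1 − 1/k = 1 − ΔG/ΔY = 1 − 582/1,732.1 ≈ 0.664.
MPS = 1 − MPC = 0.336.

0.336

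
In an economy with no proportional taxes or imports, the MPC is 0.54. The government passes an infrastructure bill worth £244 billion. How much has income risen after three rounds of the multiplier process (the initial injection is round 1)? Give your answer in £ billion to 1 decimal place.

Round 1 adds ΔG = £244 billion; each later round is MPC = 0.54 times the previous.
After 3 rounds: 244 + 131.76 + 71.1504 = ΔG·(1 − c^3)/(1 − c) = 244 × (1 − 0.157464)/0.46 ≈ £446.9 billion.

£446.9 billion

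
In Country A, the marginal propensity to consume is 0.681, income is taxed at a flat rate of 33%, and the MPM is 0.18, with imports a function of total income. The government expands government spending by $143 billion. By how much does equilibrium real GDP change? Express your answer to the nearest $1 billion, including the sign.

+$198 billion

Expenditure multiplier = 1/(1 − c(1−t) + m) = 1/(1 − 0.681×0.67 + 0.18) = 1/0.72373 ≈ 1.382.
ΔY = k × ΔG = (+$143 billion) / 0.72373 ≈ +$198 billion.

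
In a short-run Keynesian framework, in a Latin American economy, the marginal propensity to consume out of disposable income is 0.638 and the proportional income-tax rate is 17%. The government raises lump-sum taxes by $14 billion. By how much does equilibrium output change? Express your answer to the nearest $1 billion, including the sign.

−$19 billion

A lump-sum tax change of +$14 billion shifts disposable income by −$14 billion; first-round consumption changes by −c × ΔT = −0.638 × (+$14 billion) = −$8.932 billion.
Expenditure multiplier = 1/(1 − c(1−t)) = 1/(1 − 0.638×0.83) = 1/0.47046 ≈ 2.126.
The tax multiplier is −c × k ≈ −1.356, so ΔY = k × (−c·ΔT) = (−$8.932 billion) / 0.47046 ≈ −$19 billion.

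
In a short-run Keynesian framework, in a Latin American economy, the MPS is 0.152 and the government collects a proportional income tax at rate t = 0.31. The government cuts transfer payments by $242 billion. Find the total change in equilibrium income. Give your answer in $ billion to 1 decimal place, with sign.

−$494.6 billion

MPC = 1 − MPS = 1 − 0.152 = 0.848.
The transfer change shifts disposable income by −$242 billion, so first-round consumption changes by c·ΔTR = 0.848 × (−$242 billion) = −$205.216 billion.
Expenditure multiplier = 1/(1 − c(1−t)) = 1/(1 − 0.848×0.69) = 1/0.41488 ≈ 2.41.
The transfer multiplier is c × k ≈ 2.044, so ΔY = k × (c·ΔTR) = (−$205.216 billion) / 0.41488 ≈ −$494.6 billion.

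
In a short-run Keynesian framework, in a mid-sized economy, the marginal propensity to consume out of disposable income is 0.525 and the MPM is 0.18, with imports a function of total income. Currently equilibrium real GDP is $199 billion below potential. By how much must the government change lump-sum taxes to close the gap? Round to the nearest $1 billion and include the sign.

Spending multiplier = 1/(1 − c + m) = 1/(1 − 0.525 + 0.18) = 1/0.655 ≈ 1.527.
Tax multiplier = −c·k = −0.525/0.655 ≈ −0.802. Need ΔY = +$199 billion, so ΔT = ΔY/(−c·k) = −(+$199 billion) × 0.655 / 0.525 ≈ −$248 billion.
The government should cut lump-sum taxes by $248 billion.

−$248 billion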